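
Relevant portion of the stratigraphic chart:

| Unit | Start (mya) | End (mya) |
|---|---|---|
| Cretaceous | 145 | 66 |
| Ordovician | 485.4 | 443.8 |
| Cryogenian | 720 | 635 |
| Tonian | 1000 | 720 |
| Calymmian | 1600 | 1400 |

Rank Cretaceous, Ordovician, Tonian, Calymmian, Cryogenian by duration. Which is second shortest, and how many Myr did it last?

Cretaceous, 79 million years

Durations: Cretaceous 79; Ordovician 41.6; Tonian 280; Calymmian 200; Cryogenian 85 Myr.
Sorted shortest-first: Ordovician (41.6), Cretaceous (79), Cryogenian (85), Calymmian (200), Tonian (280).
The second shortest is Cretaceous at 79 Myr.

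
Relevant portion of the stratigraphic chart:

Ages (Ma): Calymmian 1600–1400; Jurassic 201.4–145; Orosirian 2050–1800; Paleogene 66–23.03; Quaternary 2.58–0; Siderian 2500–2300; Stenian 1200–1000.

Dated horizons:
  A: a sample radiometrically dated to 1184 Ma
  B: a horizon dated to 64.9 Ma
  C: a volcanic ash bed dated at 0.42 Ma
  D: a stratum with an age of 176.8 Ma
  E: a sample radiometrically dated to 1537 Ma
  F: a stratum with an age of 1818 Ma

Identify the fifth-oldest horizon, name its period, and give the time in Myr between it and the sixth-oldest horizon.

Sorted oldest-first by Ma: F (1818), E (1537), A (1184), D (176.8), B (64.9), C (0.42).
The fifth oldest is B at 64.9 Ma, which lies in 66–23.03 Ma: the Paleogene.
The sixth oldest is C at 0.42 Ma; separation = |64.9 − 0.42| = 64.48 Myr.

B, in the Paleogene; 64.48 million years to C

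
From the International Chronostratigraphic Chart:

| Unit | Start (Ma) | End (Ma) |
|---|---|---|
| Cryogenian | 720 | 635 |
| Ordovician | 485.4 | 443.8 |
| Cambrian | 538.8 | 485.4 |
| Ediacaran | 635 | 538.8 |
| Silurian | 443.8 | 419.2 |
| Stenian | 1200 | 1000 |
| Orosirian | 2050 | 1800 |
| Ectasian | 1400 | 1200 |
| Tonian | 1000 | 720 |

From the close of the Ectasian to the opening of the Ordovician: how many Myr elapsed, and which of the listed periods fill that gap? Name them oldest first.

714.6 million years; Stenian, Tonian, Cryogenian, Ediacaran, Cambrian

The Ectasian closes at 1200 Ma and the Ordovician opens at 485.4 Ma, so the interval is 1200 − 485.4 = 714.6 Myr.
A period fits inside if it starts at or after 1200 Ma and ends at or before 485.4 Ma; oldest first that gives Stenian, Tonian, Cryogenian, Ediacaran, Cambrian.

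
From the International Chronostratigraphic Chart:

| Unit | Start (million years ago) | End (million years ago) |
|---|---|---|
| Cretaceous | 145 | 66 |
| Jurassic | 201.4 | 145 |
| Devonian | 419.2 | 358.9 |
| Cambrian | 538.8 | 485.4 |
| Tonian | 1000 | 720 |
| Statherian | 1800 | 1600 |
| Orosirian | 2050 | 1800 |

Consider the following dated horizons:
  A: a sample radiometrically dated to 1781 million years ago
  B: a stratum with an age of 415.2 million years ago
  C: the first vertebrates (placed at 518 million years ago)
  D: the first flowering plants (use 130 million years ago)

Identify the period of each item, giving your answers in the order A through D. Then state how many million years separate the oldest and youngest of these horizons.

Match each age against the start–end ranges in the excerpt: A = 1781 Ma → Statherian (1800–1600); B = 415.2 Ma → Devonian (419.2–358.9); C = 518 Ma → Cambrian (538.8–485.4); D = 130 Ma → Cretaceous (145–66).
The largest age is 1781 Ma and the smallest is 130 Ma; their difference is 1651 Myr.

A — Statherian; B — Devonian; C — Cambrian; D — Cretaceous; span 1651 million years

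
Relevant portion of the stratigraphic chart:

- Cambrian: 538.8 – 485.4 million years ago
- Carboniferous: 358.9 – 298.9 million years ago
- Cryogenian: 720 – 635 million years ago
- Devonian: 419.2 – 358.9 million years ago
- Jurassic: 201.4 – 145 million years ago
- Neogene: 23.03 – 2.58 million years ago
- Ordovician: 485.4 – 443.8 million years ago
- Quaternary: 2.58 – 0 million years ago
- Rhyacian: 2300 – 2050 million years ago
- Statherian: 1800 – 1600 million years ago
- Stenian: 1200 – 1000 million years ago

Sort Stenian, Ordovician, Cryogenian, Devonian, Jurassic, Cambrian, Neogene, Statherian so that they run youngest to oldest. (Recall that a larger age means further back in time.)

Neogene → Jurassic → Devonian → Ordovician → Cambrian → Cryogenian → Stenian → Statherian

Sorting by start age (ascending Ma, since larger Ma = older): Neogene began 23.03, Jurassic began 201.4, Devonian began 419.2, Ordovician began 485.4, Cambrian began 538.8, Cryogenian began 720, Stenian began 1200, Statherian began 1800.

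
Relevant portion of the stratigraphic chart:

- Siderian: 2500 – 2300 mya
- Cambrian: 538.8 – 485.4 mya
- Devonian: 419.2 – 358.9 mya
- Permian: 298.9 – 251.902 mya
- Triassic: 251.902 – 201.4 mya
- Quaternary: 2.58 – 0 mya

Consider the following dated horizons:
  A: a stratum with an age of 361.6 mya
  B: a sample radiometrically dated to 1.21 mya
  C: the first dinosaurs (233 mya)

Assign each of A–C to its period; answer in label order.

A — Devonian; B — Quaternary; C — Triassic

Match each age against the start–end ranges in the excerpt: A = 361.6 Ma → Devonian (419.2–358.9); B = 1.21 Ma → Quaternary (2.58–0); C = 233 Ma → Triassic (251.902–201.4).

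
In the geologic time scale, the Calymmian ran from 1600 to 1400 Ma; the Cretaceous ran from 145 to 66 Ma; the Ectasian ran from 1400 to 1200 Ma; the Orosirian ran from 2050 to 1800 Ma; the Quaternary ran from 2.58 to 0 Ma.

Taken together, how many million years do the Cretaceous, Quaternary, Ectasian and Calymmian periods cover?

Duration is start − end for each: (145 − 66) + (2.58 − 0) + (1400 − 1200) + (1600 − 1400).
That is 79 + 2.58 + 200 + 200, which totals 481.58 million years.

481.58 million years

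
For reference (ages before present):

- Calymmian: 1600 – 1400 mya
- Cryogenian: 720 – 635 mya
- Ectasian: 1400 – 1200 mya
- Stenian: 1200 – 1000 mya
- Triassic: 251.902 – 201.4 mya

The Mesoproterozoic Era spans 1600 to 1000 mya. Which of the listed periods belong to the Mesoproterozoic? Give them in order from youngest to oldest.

Stenian, Ectasian, Calymmian

Periods with both bounds inside 1600–1000 Ma: Stenian (1200–1000), Ectasian (1400–1200), Calymmian (1600–1400).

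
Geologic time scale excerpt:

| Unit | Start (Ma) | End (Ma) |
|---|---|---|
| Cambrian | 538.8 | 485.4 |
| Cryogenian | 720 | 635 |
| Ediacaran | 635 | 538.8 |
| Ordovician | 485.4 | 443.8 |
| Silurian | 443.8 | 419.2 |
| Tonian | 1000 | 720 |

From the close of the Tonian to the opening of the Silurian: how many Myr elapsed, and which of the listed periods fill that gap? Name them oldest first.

End of Tonian = 720 Ma; start of Silurian = 443.8 Ma.
Gap = 720 − 443.8 = 276.2 Myr.
Periods wholly inside 720–443.8 Ma: Cryogenian (720–635), Ediacaran (635–538.8), Cambrian (538.8–485.4), Ordovician (485.4–443.8).

276.2 million years; Cryogenian, Ediacaran, Cambrian, Ordovician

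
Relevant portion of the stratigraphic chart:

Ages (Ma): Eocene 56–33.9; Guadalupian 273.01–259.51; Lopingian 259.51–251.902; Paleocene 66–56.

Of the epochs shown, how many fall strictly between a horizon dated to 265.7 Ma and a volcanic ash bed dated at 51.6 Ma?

265.7 Ma sits inside the Guadalupian (273.01–259.51) and 51.6 Ma inside the Eocene (56–33.9); neither of those is wholly between the two dates.
The listed epochs lying completely between them are Lopingian, Paleocene — 2 in all.

2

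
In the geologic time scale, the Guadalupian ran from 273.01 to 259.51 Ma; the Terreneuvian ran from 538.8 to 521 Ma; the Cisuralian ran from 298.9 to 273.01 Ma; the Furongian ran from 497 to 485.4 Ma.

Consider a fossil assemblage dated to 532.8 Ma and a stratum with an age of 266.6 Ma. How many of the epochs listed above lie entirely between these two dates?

2

532.8 Ma sits inside the Terreneuvian (538.8–521) and 266.6 Ma inside the Guadalupian (273.01–259.51); neither of those is wholly between the two dates.
The listed epochs lying completely between them are Furongian, Cisuralian — 2 in all.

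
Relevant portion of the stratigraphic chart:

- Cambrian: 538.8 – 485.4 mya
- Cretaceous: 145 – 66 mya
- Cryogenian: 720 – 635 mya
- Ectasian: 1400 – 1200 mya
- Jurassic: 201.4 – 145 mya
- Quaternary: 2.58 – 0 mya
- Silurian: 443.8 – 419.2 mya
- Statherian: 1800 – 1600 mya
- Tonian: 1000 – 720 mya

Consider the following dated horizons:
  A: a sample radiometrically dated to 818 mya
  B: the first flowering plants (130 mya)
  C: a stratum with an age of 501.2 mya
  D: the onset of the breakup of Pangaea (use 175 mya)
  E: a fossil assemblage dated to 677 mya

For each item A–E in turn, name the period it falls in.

A — Tonian; B — Cretaceous; C — Cambrian; D — Jurassic; E — Cryogenian

A: 818 Ma lies in 1000–720 Ma, so Tonian.
B: 130 Ma lies in 145–66 Ma, so Cretaceous.
C: 501.2 Ma lies in 538.8–485.4 Ma, so Cambrian.
D: 175 Ma lies in 201.4–145 Ma, so Jurassic.
E: 677 Ma lies in 720–635 Ma, so Cryogenian.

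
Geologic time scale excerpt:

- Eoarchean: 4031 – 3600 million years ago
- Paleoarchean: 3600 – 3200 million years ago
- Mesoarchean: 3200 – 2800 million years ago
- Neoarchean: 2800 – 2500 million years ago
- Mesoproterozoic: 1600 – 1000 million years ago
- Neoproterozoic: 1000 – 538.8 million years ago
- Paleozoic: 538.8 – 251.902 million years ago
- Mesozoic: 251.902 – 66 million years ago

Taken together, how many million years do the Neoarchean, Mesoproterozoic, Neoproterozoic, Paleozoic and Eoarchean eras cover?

2079.098 million years

Duration is start − end for each: (2800 − 2500) + (1600 − 1000) + (1000 − 538.8) + (538.8 − 251.902) + (4031 − 3600).
That is 300 + 600 + 461.2 + 286.898 + 431, which totals 2079.098 million years.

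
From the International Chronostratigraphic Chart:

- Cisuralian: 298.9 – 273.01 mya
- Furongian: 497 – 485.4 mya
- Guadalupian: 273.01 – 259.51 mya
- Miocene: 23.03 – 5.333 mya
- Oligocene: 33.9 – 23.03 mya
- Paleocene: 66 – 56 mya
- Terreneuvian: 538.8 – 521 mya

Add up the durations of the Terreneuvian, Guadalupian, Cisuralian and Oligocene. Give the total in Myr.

68.06 million years

Each duration: Terreneuvian = 17.8; Guadalupian = 13.5; Cisuralian = 25.89; Oligocene = 10.87.
Sum: 17.8 + 13.5 + 25.89 + 10.87 = 68.06 Myr.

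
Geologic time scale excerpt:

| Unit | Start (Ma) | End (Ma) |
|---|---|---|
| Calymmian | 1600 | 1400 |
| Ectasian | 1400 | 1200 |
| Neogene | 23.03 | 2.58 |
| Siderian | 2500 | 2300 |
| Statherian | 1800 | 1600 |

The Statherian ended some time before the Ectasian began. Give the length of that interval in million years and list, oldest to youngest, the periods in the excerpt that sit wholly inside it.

200 million years; Calymmian

The Statherian closes at 1600 Ma and the Ectasian opens at 1400 Ma, so the interval is 1600 − 1400 = 200 Myr.
A period fits inside if it starts at or after 1600 Ma and ends at or before 1400 Ma; oldest first that gives Calymmian.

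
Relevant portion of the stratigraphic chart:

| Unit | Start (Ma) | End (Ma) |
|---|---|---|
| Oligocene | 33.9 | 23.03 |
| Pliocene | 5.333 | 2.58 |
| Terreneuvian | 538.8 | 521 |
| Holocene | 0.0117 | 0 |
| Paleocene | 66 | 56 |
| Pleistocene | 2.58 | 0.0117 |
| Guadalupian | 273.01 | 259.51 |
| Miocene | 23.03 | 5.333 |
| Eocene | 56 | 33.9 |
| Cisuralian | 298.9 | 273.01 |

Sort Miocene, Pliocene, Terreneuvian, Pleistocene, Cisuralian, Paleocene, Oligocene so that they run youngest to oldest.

Pleistocene, Pliocene, Miocene, Oligocene, Paleocene, Cisuralian, Terreneuvian

Sorting by start age (ascending Ma, since larger Ma = older): Pleistocene began 2.58, Pliocene began 5.333, Miocene began 23.03, Oligocene began 33.9, Paleocene began 66, Cisuralian began 298.9, Terreneuvian began 538.8.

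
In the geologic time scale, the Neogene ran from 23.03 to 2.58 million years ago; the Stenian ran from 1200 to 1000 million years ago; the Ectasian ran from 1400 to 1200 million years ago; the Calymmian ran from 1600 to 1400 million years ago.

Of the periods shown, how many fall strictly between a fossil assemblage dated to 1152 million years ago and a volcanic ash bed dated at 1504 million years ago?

The older date is 1504 Ma and the younger is 1152 Ma.
Periods with start < 1504 and end > 1152 Ma: Ectasian (1400–1200).
That is 1 complete period.

1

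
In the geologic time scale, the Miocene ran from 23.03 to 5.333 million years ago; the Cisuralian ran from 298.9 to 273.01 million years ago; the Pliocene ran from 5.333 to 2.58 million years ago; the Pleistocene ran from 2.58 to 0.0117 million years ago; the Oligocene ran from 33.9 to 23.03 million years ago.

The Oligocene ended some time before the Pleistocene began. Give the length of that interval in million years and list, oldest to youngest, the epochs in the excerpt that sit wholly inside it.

End of Oligocene = 23.03 Ma; start of Pleistocene = 2.58 Ma.
Gap = 23.03 − 2.58 = 20.45 Myr.
Epochs wholly inside 23.03–2.58 Ma: Miocene (23.03–5.333), Pliocene (5.333–2.58).

20.45 million years; Miocene, Pliocene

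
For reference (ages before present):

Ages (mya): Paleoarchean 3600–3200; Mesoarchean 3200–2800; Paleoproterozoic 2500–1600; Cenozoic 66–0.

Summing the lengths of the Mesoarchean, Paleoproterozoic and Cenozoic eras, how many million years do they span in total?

Duration is start − end for each: (3200 − 2800) + (2500 − 1600) + (66 − 0).
That is 400 + 900 + 66, which totals 1366 million years.

1366 million years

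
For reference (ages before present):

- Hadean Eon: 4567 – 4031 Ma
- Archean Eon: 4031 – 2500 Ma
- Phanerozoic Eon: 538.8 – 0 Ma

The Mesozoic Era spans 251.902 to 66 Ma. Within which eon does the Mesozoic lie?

The Mesozoic (251.902–66 Ma) lies entirely within 538.8–0 Ma, the Phanerozoic Eon.

Phanerozoic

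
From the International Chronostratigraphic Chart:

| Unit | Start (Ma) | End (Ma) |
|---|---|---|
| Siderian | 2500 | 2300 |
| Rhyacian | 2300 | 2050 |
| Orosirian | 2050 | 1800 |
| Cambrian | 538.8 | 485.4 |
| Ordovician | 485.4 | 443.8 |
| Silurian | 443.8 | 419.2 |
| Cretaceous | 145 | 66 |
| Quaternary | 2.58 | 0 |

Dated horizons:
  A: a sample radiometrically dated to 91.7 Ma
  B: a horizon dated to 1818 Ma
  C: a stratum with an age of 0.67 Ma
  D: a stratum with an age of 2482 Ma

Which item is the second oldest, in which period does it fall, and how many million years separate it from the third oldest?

B, in the Orosirian; 1726.3 million years to A

Sorted oldest-first by Ma: D (2482), B (1818), A (91.7), C (0.67).
The second oldest is B at 1818 Ma, which lies in 2050–1800 Ma: the Orosirian.
The third oldest is A at 91.7 Ma; separation = |1818 − 91.7| = 1726.3 Myr.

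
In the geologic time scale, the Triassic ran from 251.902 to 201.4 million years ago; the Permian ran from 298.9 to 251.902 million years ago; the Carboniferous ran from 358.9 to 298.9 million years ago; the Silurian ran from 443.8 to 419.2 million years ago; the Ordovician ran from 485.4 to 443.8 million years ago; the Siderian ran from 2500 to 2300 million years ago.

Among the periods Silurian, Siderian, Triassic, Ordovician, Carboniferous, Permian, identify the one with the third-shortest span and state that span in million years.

Permian, 46.998 million years

Durations: Silurian 24.6; Siderian 200; Triassic 50.502; Ordovician 41.6; Carboniferous 60; Permian 46.998 Myr.
Sorted shortest-first: Silurian (24.6), Ordovician (41.6), Permian (46.998), Triassic (50.502), Carboniferous (60), Siderian (200).
The third shortest is Permian at 46.998 Myr.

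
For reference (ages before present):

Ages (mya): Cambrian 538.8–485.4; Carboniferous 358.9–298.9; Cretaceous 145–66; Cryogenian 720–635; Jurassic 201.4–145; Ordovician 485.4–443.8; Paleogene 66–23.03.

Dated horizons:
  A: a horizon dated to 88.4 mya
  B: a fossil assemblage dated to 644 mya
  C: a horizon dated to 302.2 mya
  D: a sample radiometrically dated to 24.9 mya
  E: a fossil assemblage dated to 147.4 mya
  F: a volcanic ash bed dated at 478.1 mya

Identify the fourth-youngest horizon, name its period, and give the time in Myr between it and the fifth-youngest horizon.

Smaller Ma means younger, so youngest first: D 24.9 < A 88.4 < E 147.4 < C 302.2 < F 478.1 < B 644.
Counting 4 along gives C (302.2 Ma); the excerpt puts that inside the Carboniferous, 358.9–298.9 Ma.
Next in line is F (478.1 Ma), and 478.1 − 302.2 = 175.9 Myr.

C, in the Carboniferous; 175.9 million years to F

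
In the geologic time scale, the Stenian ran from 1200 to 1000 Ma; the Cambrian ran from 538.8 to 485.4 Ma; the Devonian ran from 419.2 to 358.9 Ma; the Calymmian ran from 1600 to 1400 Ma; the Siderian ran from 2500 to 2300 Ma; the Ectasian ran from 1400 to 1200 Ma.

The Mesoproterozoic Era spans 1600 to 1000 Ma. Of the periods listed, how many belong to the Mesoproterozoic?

Periods inside 1600–1000 Ma: Calymmian, Ectasian, Stenian — 3 in total.

3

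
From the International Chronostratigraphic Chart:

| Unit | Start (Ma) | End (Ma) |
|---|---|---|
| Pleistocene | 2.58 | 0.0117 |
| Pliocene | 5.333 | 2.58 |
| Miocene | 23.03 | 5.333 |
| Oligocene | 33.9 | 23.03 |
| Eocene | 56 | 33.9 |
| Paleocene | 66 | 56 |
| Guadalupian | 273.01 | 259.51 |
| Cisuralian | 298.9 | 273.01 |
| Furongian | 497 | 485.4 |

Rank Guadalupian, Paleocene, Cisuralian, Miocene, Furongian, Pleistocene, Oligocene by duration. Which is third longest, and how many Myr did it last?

Guadalupian, 13.5 million years

Start − end for each: Guadalupian 273.01 − 259.51 = 13.5; Paleocene 66 − 56 = 10; Cisuralian 298.9 − 273.01 = 25.89; Miocene 23.03 − 5.333 = 17.697; Furongian 497 − 485.4 = 11.6; Pleistocene 2.58 − 0.0117 = 2.5683; Oligocene 33.9 − 23.03 = 10.87.
Ranking these from longest: Cisuralian > Miocene > Guadalupian > Furongian > Oligocene > Paleocene > Pleistocene.
Position 3 in that ranking is Guadalupian, which lasted 13.5 Myr.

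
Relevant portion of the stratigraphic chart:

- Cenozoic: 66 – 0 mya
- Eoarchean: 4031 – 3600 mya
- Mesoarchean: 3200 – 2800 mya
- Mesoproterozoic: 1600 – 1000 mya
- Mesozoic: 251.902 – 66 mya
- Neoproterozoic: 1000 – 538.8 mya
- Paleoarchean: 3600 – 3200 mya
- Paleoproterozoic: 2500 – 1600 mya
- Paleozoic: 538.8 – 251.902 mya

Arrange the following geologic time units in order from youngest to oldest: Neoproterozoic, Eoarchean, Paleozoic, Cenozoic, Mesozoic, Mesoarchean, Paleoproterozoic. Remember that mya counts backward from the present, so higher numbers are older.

Read off each span (Ma): Neoproterozoic 1000–538.8; Eoarchean 4031–3600; Paleozoic 538.8–251.902; Cenozoic 66–0; Mesozoic 251.902–66; Mesoarchean 3200–2800; Paleoproterozoic 2500–1600.
Larger Ma is older, so oldest→youngest is Eoarchean, Mesoarchean, Paleoproterozoic, Neoproterozoic, Paleozoic, Mesozoic, Cenozoic; reverse it for youngest→oldest.

Cenozoic → Mesozoic → Paleozoic → Neoproterozoic → Paleoproterozoic → Mesoarchean → Eoarchean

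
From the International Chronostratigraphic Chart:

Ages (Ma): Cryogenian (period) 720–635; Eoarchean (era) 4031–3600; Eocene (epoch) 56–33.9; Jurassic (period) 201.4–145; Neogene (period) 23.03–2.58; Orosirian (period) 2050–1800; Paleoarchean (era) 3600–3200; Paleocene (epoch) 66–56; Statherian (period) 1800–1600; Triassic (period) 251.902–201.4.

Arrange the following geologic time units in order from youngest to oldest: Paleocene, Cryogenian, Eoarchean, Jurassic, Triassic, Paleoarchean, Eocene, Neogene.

Sorting by start age (ascending Ma, since larger Ma = older): Neogene began 23.03, Eocene began 56, Paleocene began 66, Jurassic began 201.4, Triassic began 251.902, Cryogenian began 720, Paleoarchean began 3600, Eoarchean began 4031.

Neogene, then Eocene, then Paleocene, then Jurassic, then Triassic, then Cryogenian, then Paleoarchean, then Eoarchean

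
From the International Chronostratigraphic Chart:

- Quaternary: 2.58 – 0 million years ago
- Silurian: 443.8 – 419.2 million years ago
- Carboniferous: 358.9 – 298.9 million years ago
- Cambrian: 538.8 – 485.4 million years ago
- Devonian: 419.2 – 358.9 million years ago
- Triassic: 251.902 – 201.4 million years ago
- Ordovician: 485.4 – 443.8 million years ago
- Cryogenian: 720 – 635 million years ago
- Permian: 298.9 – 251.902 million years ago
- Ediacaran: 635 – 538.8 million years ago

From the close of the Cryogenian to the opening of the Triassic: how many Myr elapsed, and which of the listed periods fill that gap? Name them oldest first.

The Cryogenian closes at 635 Ma and the Triassic opens at 251.902 Ma, so the interval is 635 − 251.902 = 383.098 Myr.
A period fits inside if it starts at or after 635 Ma and ends at or before 251.902 Ma; oldest first that gives Ediacaran, Cambrian, Ordovician, Silurian, Devonian, Carboniferous, Permian.

383.098 million years; Ediacaran, Cambrian, Ordovician, Silurian, Devonian, Carboniferous, Permian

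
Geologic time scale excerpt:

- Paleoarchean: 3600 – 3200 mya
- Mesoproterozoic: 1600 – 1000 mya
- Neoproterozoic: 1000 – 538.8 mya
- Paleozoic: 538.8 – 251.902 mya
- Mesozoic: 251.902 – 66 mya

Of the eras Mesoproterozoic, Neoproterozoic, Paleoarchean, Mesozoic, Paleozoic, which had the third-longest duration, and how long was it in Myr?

Durations: Mesoproterozoic 600; Neoproterozoic 461.2; Paleoarchean 400; Mesozoic 185.902; Paleozoic 286.898 Myr.
Sorted longest-first: Mesoproterozoic (600), Neoproterozoic (461.2), Paleoarchean (400), Paleozoic (286.898), Mesozoic (185.902).
The third longest is Paleoarchean at 400 Myr.

Paleoarchean, 400 million years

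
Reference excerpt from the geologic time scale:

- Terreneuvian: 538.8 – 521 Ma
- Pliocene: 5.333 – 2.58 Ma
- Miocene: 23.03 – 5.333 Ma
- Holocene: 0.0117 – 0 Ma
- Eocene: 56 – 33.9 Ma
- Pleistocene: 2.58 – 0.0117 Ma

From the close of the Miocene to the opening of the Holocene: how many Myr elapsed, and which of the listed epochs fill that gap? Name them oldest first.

5.3213 million years; Pliocene, Pleistocene

The Miocene closes at 5.333 Ma and the Holocene opens at 0.0117 Ma, so the interval is 5.333 − 0.0117 = 5.3213 Myr.
An epoch fits inside if it starts at or after 5.333 Ma and ends at or before 0.0117 Ma; oldest first that gives Pliocene, Pleistocene.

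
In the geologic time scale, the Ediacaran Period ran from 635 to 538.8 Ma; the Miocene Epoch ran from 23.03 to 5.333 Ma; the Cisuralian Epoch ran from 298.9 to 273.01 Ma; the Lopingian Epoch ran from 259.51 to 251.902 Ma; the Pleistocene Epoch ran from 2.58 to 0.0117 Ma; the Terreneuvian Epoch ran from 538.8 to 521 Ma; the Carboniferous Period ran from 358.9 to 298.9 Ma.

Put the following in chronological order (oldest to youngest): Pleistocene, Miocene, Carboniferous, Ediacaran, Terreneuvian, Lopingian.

The oldest of these is Ediacaran (starts 635 Ma) and the youngest is Pleistocene (ends 0.0117 Ma).
In between, by decreasing start age: Terreneuvian (538.8), Carboniferous (358.9), Lopingian (259.51), Miocene (23.03).

Ediacaran → Terreneuvian → Carboniferous → Lopingian → Miocene → Pleistocene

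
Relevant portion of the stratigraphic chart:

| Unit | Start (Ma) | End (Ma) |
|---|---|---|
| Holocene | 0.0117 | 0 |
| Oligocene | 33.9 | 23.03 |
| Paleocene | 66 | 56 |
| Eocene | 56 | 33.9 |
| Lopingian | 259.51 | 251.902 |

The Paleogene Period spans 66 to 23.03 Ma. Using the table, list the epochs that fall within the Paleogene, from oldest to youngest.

Paleocene, Eocene, Oligocene

Epochs with both bounds inside 66–23.03 Ma: Paleocene (66–56), Eocene (56–33.9), Oligocene (33.9–23.03).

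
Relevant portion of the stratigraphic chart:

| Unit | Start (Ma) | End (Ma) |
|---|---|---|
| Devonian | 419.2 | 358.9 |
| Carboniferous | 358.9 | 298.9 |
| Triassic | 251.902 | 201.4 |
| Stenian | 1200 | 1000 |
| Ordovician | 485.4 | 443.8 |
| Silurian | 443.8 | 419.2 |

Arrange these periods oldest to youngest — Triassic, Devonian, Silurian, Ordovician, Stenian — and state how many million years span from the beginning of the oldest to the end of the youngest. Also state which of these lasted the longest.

Stenian → Ordovician → Silurian → Devonian → Triassic; total span 998.6 Myr; longest is Stenian

Start ages (Ma): Stenian 1200, Ordovician 485.4, Silurian 443.8, Devonian 419.2, Triassic 251.902.
Ordered oldest to youngest: Stenian, Ordovician, Silurian, Devonian, Triassic.
Span = 1200 − 201.4 = 998.6 Myr.
Durations: Ordovician 41.6, Devonian 60.3, Stenian 200, Silurian 24.6, Triassic 50.502 → longest is Stenian (200 Myr).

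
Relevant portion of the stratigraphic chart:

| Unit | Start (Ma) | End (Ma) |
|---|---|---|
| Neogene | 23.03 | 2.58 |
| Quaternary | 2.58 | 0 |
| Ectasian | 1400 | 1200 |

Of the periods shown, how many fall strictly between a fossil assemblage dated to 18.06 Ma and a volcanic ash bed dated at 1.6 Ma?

0

The older date is 18.06 Ma and the younger is 1.6 Ma.
No period both begins after 18.06 Ma and ends before 1.6 Ma, so the count is 0.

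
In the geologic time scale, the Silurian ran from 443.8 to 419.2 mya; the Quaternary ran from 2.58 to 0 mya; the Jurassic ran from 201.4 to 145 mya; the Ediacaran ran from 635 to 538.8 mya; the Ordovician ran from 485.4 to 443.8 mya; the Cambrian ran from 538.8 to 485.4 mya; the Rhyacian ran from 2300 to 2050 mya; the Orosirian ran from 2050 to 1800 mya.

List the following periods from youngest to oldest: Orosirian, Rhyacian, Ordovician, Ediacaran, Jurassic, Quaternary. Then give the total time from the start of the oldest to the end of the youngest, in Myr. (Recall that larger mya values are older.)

From the excerpt: Orosirian 2050–1800; Rhyacian 2300–2050; Ordovician 485.4–443.8; Ediacaran 635–538.8; Jurassic 201.4–145; Quaternary 2.58–0 (Ma).
Larger Ma is earlier, so the oldest is Rhyacian and the youngest is Quaternary; youngest to oldest: Quaternary, Jurassic, Ordovician, Ediacaran, Orosirian, Rhyacian.
Oldest start 2300 minus youngest end 0 gives 2300 Myr overall.

Quaternary, Jurassic, Ordovician, Ediacaran, Orosirian, Rhyacian; total span 2300 Myr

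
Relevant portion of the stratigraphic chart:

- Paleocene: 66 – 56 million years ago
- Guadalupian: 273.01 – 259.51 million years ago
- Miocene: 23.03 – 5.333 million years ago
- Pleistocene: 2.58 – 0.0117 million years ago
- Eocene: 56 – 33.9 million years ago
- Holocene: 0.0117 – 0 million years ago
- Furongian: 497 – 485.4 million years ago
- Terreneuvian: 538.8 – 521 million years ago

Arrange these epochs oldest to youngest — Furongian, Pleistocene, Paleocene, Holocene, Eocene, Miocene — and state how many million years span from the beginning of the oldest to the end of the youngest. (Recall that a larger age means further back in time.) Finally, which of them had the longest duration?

Furongian → Paleocene → Eocene → Miocene → Pleistocene → Holocene; total span 497 Myr; longest is Eocene

Start ages (Ma): Furongian 497, Paleocene 66, Eocene 56, Miocene 23.03, Pleistocene 2.58, Holocene 0.0117.
Ordered oldest to youngest: Furongian, Paleocene, Eocene, Miocene, Pleistocene, Holocene.
Span = 497 − 0 = 497 Myr.
Durations: Miocene 17.697, Eocene 22.1, Paleocene 10, Pleistocene 2.5683, Holocene 0.0117, Furongian 11.6 → longest is Eocene (22.1 Myr).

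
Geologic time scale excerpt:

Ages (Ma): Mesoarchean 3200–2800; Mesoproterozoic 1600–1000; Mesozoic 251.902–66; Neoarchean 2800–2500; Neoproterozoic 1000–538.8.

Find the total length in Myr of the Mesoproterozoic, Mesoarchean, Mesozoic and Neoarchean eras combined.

Each duration: Mesoproterozoic = 600; Mesoarchean = 400; Mesozoic = 185.902; Neoarchean = 300.
Sum: 600 + 400 + 185.902 + 300 = 1485.902 Myr.

1485.902 million years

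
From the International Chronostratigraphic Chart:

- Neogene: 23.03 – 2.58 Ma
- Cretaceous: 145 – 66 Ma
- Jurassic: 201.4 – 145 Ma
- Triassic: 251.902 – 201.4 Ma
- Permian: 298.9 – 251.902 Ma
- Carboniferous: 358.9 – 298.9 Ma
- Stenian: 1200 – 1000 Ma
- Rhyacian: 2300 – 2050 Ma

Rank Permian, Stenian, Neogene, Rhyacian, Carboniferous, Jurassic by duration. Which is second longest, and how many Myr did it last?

Start − end for each: Permian 298.9 − 251.902 = 46.998; Stenian 1200 − 1000 = 200; Neogene 23.03 − 2.58 = 20.45; Rhyacian 2300 − 2050 = 250; Carboniferous 358.9 − 298.9 = 60; Jurassic 201.4 − 145 = 56.4.
Ranking these from longest: Rhyacian > Stenian > Carboniferous > Jurassic > Permian > Neogene.
Position 2 in that ranking is Stenian, which lasted 200 Myr.

Stenian, 200 million years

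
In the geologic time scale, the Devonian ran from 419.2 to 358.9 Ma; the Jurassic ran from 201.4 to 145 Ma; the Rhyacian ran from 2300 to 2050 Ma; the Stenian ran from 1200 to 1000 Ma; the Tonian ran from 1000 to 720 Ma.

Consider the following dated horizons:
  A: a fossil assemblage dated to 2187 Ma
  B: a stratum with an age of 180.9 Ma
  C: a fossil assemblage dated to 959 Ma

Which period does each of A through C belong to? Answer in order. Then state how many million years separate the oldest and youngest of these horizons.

A — Rhyacian; B — Jurassic; C — Tonian; span 2006.1 million years

Match each age against the start–end ranges in the excerpt: A = 2187 Ma → Rhyacian (2300–2050); B = 180.9 Ma → Jurassic (201.4–145); C = 959 Ma → Tonian (1000–720).
The largest age is 2187 Ma and the smallest is 180.9 Ma; their difference is 2006.1 Myr.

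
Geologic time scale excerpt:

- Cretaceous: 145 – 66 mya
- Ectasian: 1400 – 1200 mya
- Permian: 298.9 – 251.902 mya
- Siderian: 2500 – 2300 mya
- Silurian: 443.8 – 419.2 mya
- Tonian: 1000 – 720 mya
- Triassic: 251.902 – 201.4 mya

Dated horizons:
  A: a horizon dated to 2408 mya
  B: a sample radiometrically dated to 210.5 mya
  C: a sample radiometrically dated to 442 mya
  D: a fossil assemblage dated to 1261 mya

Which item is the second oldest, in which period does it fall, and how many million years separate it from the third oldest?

Sorted oldest-first by Ma: A (2408), D (1261), C (442), B (210.5).
The second oldest is D at 1261 Ma, which lies in 1400–1200 Ma: the Ectasian.
The third oldest is C at 442 Ma; separation = |1261 − 442| = 819 Myr.

D, in the Ectasian; 819 million years to C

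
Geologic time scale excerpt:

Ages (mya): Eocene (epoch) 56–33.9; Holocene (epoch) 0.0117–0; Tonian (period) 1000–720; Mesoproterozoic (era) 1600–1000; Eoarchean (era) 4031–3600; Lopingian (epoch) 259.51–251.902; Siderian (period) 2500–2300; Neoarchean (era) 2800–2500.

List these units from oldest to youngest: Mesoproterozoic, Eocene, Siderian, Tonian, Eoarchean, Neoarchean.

Eoarchean, Neoarchean, Siderian, Mesoproterozoic, Tonian, Eocene

Read off each span (Ma): Mesoproterozoic 1600–1000; Eocene 56–33.9; Siderian 2500–2300; Tonian 1000–720; Eoarchean 4031–3600; Neoarchean 2800–2500.
Larger Ma is older, so oldest→youngest is Eoarchean, Neoarchean, Siderian, Mesoproterozoic, Tonian, Eocene.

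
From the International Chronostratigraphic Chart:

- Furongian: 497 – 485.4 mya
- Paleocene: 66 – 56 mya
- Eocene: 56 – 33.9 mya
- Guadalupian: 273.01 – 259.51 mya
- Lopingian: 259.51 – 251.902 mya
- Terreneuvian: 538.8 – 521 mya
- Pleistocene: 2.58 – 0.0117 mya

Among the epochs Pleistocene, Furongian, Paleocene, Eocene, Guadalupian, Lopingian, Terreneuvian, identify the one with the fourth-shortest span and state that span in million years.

Furongian, 11.6 million years

Durations: Pleistocene 2.5683; Furongian 11.6; Paleocene 10; Eocene 22.1; Guadalupian 13.5; Lopingian 7.608; Terreneuvian 17.8 Myr.
Sorted shortest-first: Pleistocene (2.5683), Lopingian (7.608), Paleocene (10), Furongian (11.6), Guadalupian (13.5), Terreneuvian (17.8), Eocene (22.1).
The fourth shortest is Furongian at 11.6 Myr.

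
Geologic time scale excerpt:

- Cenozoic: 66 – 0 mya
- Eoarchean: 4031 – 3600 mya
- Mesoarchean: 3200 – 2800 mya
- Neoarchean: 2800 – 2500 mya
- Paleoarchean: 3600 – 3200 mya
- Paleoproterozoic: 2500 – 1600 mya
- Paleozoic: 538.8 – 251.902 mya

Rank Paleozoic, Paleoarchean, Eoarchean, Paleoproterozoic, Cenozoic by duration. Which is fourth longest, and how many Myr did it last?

Durations: Paleozoic 286.898; Paleoarchean 400; Eoarchean 431; Paleoproterozoic 900; Cenozoic 66 Myr.
Sorted longest-first: Paleoproterozoic (900), Eoarchean (431), Paleoarchean (400), Paleozoic (286.898), Cenozoic (66).
The fourth longest is Paleozoic at 286.898 Myr.

Paleozoic, 286.898 million years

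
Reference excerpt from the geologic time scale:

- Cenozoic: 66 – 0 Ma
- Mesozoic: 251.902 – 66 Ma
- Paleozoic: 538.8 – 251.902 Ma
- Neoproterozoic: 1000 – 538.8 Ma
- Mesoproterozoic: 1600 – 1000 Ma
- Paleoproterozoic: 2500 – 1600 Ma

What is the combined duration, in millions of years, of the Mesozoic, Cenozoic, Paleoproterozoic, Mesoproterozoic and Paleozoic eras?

Duration is start − end for each: (251.902 − 66) + (66 − 0) + (2500 − 1600) + (1600 − 1000) + (538.8 − 251.902).
That is 185.902 + 66 + 900 + 600 + 286.898, which totals 2038.8 million years.

2038.8 million years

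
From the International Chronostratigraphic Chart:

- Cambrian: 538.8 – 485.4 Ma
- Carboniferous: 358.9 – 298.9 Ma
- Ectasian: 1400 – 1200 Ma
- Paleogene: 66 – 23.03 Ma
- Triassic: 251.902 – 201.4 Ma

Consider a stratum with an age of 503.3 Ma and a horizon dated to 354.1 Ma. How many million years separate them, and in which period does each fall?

149.2 million years apart; the first in the Cambrian, the second in the Carboniferous

Elapsed time: 503.3 − 354.1 = 149.2 Myr.
503.3 Ma lies within 538.8–485.4 Ma: Cambrian.
354.1 Ma lies within 358.9–298.9 Ma: Carboniferous.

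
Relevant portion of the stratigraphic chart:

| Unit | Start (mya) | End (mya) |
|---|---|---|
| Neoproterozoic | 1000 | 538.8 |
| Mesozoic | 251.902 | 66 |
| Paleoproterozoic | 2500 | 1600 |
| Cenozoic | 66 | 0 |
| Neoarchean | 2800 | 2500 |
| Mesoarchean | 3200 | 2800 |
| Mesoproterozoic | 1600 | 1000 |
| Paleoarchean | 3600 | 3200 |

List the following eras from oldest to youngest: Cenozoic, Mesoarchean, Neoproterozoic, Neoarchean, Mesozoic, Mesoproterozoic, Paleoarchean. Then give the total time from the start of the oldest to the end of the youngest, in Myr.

From the excerpt: Cenozoic 66–0; Mesoarchean 3200–2800; Neoproterozoic 1000–538.8; Neoarchean 2800–2500; Mesozoic 251.902–66; Mesoproterozoic 1600–1000; Paleoarchean 3600–3200 (Ma).
Larger Ma is earlier, so the oldest is Paleoarchean and the youngest is Cenozoic; oldest to youngest: Paleoarchean, Mesoarchean, Neoarchean, Mesoproterozoic, Neoproterozoic, Mesozoic, Cenozoic.
Oldest start 3600 minus youngest end 0 gives 3600 Myr overall.

Paleoarchean → Mesoarchean → Neoarchean → Mesoproterozoic → Neoproterozoic → Mesozoic → Cenozoic; total span 3600 Myr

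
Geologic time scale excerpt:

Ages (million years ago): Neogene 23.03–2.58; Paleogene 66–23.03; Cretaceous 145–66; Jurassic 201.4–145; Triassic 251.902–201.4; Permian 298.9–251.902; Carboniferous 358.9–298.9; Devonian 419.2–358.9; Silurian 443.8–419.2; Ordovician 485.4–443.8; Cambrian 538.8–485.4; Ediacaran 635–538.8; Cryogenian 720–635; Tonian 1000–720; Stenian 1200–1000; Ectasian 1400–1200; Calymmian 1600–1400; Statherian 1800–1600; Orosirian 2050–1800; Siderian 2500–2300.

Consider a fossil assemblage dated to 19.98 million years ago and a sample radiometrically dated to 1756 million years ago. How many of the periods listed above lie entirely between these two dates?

The older date is 1756 Ma and the younger is 19.98 Ma.
Periods with start < 1756 and end > 19.98 Ma: Calymmian (1600–1400), Ectasian (1400–1200), Stenian (1200–1000), Tonian (1000–720), Cryogenian (720–635), Ediacaran (635–538.8), Cambrian (538.8–485.4), Ordovician (485.4–443.8), Silurian (443.8–419.2), Devonian (419.2–358.9), Carboniferous (358.9–298.9), Permian (298.9–251.902), Triassic (251.902–201.4), Jurassic (201.4–145), Cretaceous (145–66), Paleogene (66–23.03).
That is 16 complete periods.

16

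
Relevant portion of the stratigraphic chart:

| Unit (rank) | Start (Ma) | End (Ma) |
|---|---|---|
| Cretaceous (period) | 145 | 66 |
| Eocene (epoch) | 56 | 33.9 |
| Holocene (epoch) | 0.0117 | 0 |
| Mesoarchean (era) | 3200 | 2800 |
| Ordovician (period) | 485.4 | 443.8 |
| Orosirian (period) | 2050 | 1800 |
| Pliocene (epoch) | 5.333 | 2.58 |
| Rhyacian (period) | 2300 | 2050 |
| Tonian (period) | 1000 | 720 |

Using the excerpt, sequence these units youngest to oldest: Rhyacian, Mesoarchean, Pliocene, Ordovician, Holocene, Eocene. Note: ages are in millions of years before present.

Read off each span (Ma): Rhyacian 2300–2050; Mesoarchean 3200–2800; Pliocene 5.333–2.58; Ordovician 485.4–443.8; Holocene 0.0117–0; Eocene 56–33.9.
Larger Ma is older, so oldest→youngest is Mesoarchean, Rhyacian, Ordovician, Eocene, Pliocene, Holocene; reverse it for youngest→oldest.

Holocene → Pliocene → Eocene → Ordovician → Rhyacian → Mesoarchean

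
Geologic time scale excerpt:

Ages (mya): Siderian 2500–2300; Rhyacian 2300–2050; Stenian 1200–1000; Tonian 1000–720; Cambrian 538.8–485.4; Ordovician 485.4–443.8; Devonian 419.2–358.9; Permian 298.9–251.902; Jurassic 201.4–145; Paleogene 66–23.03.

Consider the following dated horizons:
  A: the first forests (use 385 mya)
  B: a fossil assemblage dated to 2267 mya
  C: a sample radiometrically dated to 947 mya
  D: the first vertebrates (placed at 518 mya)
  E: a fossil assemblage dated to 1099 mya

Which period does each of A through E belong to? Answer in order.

Match each age against the start–end ranges in the excerpt: A = 385 Ma → Devonian (419.2–358.9); B = 2267 Ma → Rhyacian (2300–2050); C = 947 Ma → Tonian (1000–720); D = 518 Ma → Cambrian (538.8–485.4); E = 1099 Ma → Stenian (1200–1000).

A — Devonian; B — Rhyacian; C — Tonian; D — Cambrian; E — Stenian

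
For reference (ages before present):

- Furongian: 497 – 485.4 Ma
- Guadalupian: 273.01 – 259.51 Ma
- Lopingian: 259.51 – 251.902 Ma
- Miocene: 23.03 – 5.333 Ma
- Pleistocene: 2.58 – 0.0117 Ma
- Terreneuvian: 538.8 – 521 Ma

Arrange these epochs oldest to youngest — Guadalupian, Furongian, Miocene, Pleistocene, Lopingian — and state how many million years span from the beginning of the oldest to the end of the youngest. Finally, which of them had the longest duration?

Furongian, Guadalupian, Lopingian, Miocene, Pleistocene; total span 496.9883 Myr; longest is Miocene

Start ages (Ma): Furongian 497, Guadalupian 273.01, Lopingian 259.51, Miocene 23.03, Pleistocene 2.58.
Ordered oldest to youngest: Furongian, Guadalupian, Lopingian, Miocene, Pleistocene.
Span = 497 − 0.0117 = 496.9883 Myr.
Durations: Furongian 11.6, Lopingian 7.608, Pleistocene 2.5683, Miocene 17.697, Guadalupian 13.5 → longest is Miocene (17.697 Myr).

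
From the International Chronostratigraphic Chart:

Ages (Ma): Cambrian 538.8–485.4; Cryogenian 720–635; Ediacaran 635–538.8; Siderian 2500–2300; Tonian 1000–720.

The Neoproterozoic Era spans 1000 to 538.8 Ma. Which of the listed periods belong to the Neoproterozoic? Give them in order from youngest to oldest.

Ediacaran, Cryogenian, Tonian

Periods with both bounds inside 1000–538.8 Ma: Ediacaran (635–538.8), Cryogenian (720–635), Tonian (1000–720).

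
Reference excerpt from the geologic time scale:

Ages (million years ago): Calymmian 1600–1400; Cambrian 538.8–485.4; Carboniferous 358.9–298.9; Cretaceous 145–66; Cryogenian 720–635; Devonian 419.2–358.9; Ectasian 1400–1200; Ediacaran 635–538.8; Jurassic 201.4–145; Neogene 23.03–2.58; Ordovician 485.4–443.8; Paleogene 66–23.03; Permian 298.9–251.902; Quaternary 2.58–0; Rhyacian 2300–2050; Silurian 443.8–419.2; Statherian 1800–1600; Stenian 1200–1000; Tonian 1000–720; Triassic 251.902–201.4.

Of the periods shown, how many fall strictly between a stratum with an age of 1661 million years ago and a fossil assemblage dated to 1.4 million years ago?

The older date is 1661 Ma and the younger is 1.4 Ma.
Periods with start < 1661 and end > 1.4 Ma: Calymmian (1600–1400), Ectasian (1400–1200), Stenian (1200–1000), Tonian (1000–720), Cryogenian (720–635), Ediacaran (635–538.8), Cambrian (538.8–485.4), Ordovician (485.4–443.8), Silurian (443.8–419.2), Devonian (419.2–358.9), Carboniferous (358.9–298.9), Permian (298.9–251.902), Triassic (251.902–201.4), Jurassic (201.4–145), Cretaceous (145–66), Paleogene (66–23.03), Neogene (23.03–2.58).
That is 17 complete periods.

17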